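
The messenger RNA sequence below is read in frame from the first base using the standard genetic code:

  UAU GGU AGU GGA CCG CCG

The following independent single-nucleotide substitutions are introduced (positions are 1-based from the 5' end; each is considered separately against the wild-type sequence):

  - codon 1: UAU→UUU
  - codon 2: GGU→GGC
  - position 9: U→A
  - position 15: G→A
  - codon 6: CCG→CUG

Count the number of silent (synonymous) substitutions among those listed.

Codon 1: UAU (Tyr) → UUU (Phe) — missense.
Codon 2: GGU (Gly) → GGC (Gly) — synonymous.
Codon 3: AGU (Ser) → AGA (Arg) — missense.
Codon 5: CCG (Pro) → CCA (Pro) — synonymous.
Codon 6: CCG (Pro) → CUG (Leu) — missense.
Synonymous: 2 of 5.

2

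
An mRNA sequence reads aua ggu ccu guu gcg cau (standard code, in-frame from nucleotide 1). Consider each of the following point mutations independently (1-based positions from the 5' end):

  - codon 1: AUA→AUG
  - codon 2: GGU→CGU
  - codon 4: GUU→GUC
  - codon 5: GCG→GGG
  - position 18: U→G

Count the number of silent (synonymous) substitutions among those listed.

Codon 1: AUA (Ile) → AUG (Met) — missense.
Codon 2: GGU (Gly) → CGU (Arg) — missense.
Codon 4: GUU (Val) → GUC (Val) — synonymous.
Codon 5: GCG (Ala) → GGG (Gly) — missense.
Codon 6: CAU (His) → CAG (Gln) — missense.
Synonymous: 1 of 5.

1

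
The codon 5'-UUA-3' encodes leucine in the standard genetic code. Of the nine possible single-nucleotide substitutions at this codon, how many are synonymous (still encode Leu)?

Position 1: CUA → 1 synonymous.
Position 2: none → 0 synonymous.
Position 3: UUG → 1 synonymous.
Total: 1 + 0 + 1 = 2.

2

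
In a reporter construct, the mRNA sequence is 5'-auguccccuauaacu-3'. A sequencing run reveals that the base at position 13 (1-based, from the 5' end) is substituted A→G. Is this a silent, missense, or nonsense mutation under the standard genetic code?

missense

Position 13 falls in codon 5: ACU → Thr.
After the substitution the codon is GCU → Ala.
Thr ≠ Ala, so this is a missense mutation.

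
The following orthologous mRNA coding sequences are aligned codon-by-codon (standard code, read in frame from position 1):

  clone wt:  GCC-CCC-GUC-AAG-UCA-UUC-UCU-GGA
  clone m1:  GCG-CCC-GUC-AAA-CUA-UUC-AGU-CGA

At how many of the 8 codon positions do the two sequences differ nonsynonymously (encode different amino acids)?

2

Codon 1: GCC Ala / GCG Ala — synonymous.
Codon 2: CCC Pro / CCC Pro — identical.
Codon 3: GUC Val / GUC Val — identical.
Codon 4: AAG Lys / AAA Lys — synonymous.
Codon 5: UCA Ser / CUA Leu — nonsynonymous.
Codon 6: UUC Phe / UUC Phe — identical.
Codon 7: UCU Ser / AGU Ser — synonymous.
Codon 8: GGA Gly / CGA Arg — nonsynonymous.
Nonsynonymous differences: 2.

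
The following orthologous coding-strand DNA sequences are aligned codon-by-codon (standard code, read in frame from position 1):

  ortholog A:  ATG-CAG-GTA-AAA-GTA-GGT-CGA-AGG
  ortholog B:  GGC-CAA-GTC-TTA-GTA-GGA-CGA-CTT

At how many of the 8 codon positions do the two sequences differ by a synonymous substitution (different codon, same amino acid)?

3

Codon 1: ATG Met / GGC Gly — nonsynonymous.
Codon 2: CAG Gln / CAA Gln — synonymous.
Codon 3: GTA Val / GTC Val — synonymous.
Codon 4: AAA Lys / TTA Leu — nonsynonymous.
Codon 5: GTA Val / GTA Val — identical.
Codon 6: GGT Gly / GGA Gly — synonymous.
Codon 7: CGA Arg / CGA Arg — identical.
Codon 8: AGG Arg / CTT Leu — nonsynonymous.
Synonymous differences: 3.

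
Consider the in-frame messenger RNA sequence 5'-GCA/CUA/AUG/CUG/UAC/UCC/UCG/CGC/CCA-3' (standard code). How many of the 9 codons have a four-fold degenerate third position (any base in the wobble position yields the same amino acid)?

7

Codon 1 GCA (Ala): third position 4-fold.
Codon 2 CUA (Leu): third position 4-fold.
Codon 3 AUG (Met): third position 1-fold.
Codon 4 CUG (Leu): third position 4-fold.
Codon 5 UAC (Tyr): third position 2-fold.
Codon 6 UCC (Ser): third position 4-fold.
Codon 7 UCG (Ser): third position 4-fold.
Codon 8 CGC (Arg): third position 4-fold.
Codon 9 CCA (Pro): third position 4-fold.
Four-fold degenerate third positions: 7.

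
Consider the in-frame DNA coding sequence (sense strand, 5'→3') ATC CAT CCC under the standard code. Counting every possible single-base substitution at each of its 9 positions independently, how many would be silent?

6

Codon 1 (ATC, Ile): 2 synonymous substitutions.
Codon 2 (CAT, His): 1 synonymous substitution.
Codon 3 (CCC, Pro): 3 synonymous substitutions.
Total: 2 + 1 + 3 = 6.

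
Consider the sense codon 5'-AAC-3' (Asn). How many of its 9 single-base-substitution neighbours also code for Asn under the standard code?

Position 1: none → 0 synonymous.
Position 2: none → 0 synonymous.
Position 3: AAU → 1 synonymous.
Total: 0 + 0 + 1 = 1.

1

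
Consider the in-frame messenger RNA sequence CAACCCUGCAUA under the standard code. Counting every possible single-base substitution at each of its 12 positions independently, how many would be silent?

Codon 1 (CAA, Gln): 1 synonymous substitution.
Codon 2 (CCC, Pro): 3 synonymous substitutions.
Codon 3 (UGC, Cys): 1 synonymous substitution.
Codon 4 (AUA, Ile): 2 synonymous substitutions.
Total: 1 + 3 + 1 + 2 = 7.

7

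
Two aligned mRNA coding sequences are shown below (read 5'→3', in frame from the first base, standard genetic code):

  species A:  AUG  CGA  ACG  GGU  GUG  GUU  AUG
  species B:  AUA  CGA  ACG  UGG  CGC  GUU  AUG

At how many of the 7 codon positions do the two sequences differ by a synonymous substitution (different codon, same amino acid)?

0

Codon 1: AUG Met / AUA Ile — nonsynonymous.
Codon 2: CGA Arg / CGA Arg — identical.
Codon 3: ACG Thr / ACG Thr — identical.
Codon 4: GGU Gly / UGG Trp — nonsynonymous.
Codon 5: GUG Val / CGC Arg — nonsynonymous.
Codon 6: GUU Val / GUU Val — identical.
Codon 7: AUG Met / AUG Met — identical.
Synonymous differences: 0.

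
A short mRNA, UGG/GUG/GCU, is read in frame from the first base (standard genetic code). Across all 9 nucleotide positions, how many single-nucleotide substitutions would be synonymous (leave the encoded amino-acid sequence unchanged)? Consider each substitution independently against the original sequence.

6

Codon 1 (UGG, Trp): 0 synonymous substitutions.
Codon 2 (GUG, Val): 3 synonymous substitutions.
Codon 3 (GCU, Ala): 3 synonymous substitutions.
Total: 0 + 3 + 3 = 6.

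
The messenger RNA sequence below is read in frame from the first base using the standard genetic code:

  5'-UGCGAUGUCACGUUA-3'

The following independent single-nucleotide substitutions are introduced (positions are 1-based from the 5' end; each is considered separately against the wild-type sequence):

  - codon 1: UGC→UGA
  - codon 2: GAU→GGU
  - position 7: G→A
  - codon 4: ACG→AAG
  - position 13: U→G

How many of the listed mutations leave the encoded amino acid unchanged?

Codon 1: UGC (Cys) → UGA (Stop) — nonsense.
Codon 2: GAU (Asp) → GGU (Gly) — missense.
Codon 3: GUC (Val) → AUC (Ile) — missense.
Codon 4: ACG (Thr) → AAG (Lys) — missense.
Codon 5: UUA (Leu) → GUA (Val) — missense.
Synonymous: 0 of 5.

0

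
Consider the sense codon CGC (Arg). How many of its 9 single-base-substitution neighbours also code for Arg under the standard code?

3

Position 1: none → 0 synonymous.
Position 2: none → 0 synonymous.
Position 3: CGU, CGA, CGG → 3 synonymous.
Total: 0 + 0 + 3 = 3.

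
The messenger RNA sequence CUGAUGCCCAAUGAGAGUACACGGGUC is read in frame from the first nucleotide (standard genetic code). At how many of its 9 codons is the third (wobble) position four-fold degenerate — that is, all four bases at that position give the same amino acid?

5

Codon 1 CUG (Leu): third position 4-fold.
Codon 2 AUG (Met): third position 1-fold.
Codon 3 CCC (Pro): third position 4-fold.
Codon 4 AAU (Asn): third position 2-fold.
Codon 5 GAG (Glu): third position 2-fold.
Codon 6 AGU (Ser): third position 2-fold.
Codon 7 ACA (Thr): third position 4-fold.
Codon 8 CGG (Arg): third position 4-fold.
Codon 9 GUC (Val): third position 4-fold.
Four-fold degenerate third positions: 5.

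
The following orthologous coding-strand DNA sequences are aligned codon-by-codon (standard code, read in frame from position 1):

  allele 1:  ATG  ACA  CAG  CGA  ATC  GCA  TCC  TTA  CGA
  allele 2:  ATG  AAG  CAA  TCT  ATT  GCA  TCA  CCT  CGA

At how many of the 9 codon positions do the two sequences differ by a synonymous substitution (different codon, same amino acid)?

Codon 1: ATG Met / ATG Met — identical.
Codon 2: ACA Thr / AAG Lys — nonsynonymous.
Codon 3: CAG Gln / CAA Gln — synonymous.
Codon 4: CGA Arg / TCT Ser — nonsynonymous.
Codon 5: ATC Ile / ATT Ile — synonymous.
Codon 6: GCA Ala / GCA Ala — identical.
Codon 7: TCC Ser / TCA Ser — synonymous.
Codon 8: TTA Leu / CCT Pro — nonsynonymous.
Codon 9: CGA Arg / CGA Arg — identical.
Synonymous differences: 3.

3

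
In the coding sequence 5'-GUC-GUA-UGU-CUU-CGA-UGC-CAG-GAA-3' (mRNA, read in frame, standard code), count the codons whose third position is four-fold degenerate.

4

Codon 1 GUC (Val): third position 4-fold.
Codon 2 GUA (Val): third position 4-fold.
Codon 3 UGU (Cys): third position 2-fold.
Codon 4 CUU (Leu): third position 4-fold.
Codon 5 CGA (Arg): third position 4-fold.
Codon 6 UGC (Cys): third position 2-fold.
Codon 7 CAG (Gln): third position 2-fold.
Codon 8 GAA (Glu): third position 2-fold.
Four-fold degenerate third positions: 4.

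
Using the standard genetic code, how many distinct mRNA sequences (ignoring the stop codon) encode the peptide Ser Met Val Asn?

Ser: 6 codons.
Met: 1 codon.
Val: 4 codons.
Asn: 2 codons.
6 × 1 × 4 × 2 = 48.

48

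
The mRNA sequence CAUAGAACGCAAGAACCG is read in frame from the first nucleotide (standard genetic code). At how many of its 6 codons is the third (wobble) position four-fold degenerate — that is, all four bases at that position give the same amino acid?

2

Codon 1 CAU (His): third position 2-fold.
Codon 2 AGA (Arg): third position 2-fold.
Codon 3 ACG (Thr): third position 4-fold.
Codon 4 CAA (Gln): third position 2-fold.
Codon 5 GAA (Glu): third position 2-fold.
Codon 6 CCG (Pro): third position 4-fold.
Four-fold degenerate third positions: 2.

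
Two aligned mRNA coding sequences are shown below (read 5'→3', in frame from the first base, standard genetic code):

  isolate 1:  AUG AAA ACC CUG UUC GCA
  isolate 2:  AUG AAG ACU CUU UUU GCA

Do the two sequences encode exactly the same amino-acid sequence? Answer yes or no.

Codon 1: AUG Met / AUG Met — identical.
Codon 2: AAA Lys / AAG Lys — synonymous.
Codon 3: ACC Thr / ACU Thr — synonymous.
Codon 4: CUG Leu / CUU Leu — synonymous.
Codon 5: UUC Phe / UUU Phe — synonymous.
Codon 6: GCA Ala / GCA Ala — identical.
Nonsynonymous differences: 0 → same protein.

yes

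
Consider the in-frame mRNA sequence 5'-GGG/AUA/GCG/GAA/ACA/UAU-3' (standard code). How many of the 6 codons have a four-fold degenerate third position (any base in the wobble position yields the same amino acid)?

3

Codon 1 GGG (Gly): third position 4-fold.
Codon 2 AUA (Ile): third position 3-fold.
Codon 3 GCG (Ala): third position 4-fold.
Codon 4 GAA (Glu): third position 2-fold.
Codon 5 ACA (Thr): third position 4-fold.
Codon 6 UAU (Tyr): third position 2-fold.
Four-fold degenerate third positions: 3.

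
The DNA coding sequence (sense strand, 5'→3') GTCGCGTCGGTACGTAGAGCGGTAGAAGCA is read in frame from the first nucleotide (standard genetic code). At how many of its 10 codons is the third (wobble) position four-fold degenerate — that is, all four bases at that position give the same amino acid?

8

Codon 1 GTC (Val): third position 4-fold.
Codon 2 GCG (Ala): third position 4-fold.
Codon 3 TCG (Ser): third position 4-fold.
Codon 4 GTA (Val): third position 4-fold.
Codon 5 CGT (Arg): third position 4-fold.
Codon 6 AGA (Arg): third position 2-fold.
Codon 7 GCG (Ala): third position 4-fold.
Codon 8 GTA (Val): third position 4-fold.
Codon 9 GAA (Glu): third position 2-fold.
Codon 10 GCA (Ala): third position 4-fold.
Four-fold degenerate third positions: 8.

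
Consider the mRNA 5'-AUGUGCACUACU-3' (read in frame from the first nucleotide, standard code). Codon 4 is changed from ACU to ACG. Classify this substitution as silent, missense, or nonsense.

Position 12 falls in codon 4: ACU → Thr.
After the substitution the codon is ACG → Thr.
Both encode Thr, so the change is synonymous.

silent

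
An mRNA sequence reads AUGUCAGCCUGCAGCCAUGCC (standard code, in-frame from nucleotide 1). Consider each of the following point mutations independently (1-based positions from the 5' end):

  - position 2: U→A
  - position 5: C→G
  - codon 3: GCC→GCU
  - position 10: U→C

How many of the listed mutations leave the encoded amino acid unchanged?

1

Codon 1: AUG (Met) → AAG (Lys) — missense.
Codon 2: UCA (Ser) → UGA (Stop) — nonsense.
Codon 3: GCC (Ala) → GCU (Ala) — synonymous.
Codon 4: UGC (Cys) → CGC (Arg) — missense.
Synonymous: 1 of 4.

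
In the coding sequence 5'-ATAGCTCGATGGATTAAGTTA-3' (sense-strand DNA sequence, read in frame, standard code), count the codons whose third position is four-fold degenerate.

Codon 1 ATA (Ile): third position 3-fold.
Codon 2 GCT (Ala): third position 4-fold.
Codon 3 CGA (Arg): third position 4-fold.
Codon 4 TGG (Trp): third position 1-fold.
Codon 5 ATT (Ile): third position 3-fold.
Codon 6 AAG (Lys): third position 2-fold.
Codon 7 TTA (Leu): third position 2-fold.
Four-fold degenerate third positions: 2.

2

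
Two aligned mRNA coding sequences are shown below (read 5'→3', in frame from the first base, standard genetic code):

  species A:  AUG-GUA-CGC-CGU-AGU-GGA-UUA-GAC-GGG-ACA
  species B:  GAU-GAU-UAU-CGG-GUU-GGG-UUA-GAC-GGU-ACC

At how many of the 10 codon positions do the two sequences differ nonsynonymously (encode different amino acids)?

Codon 1: AUG Met / GAU Asp — nonsynonymous.
Codon 2: GUA Val / GAU Asp — nonsynonymous.
Codon 3: CGC Arg / UAU Tyr — nonsynonymous.
Codon 4: CGU Arg / CGG Arg — synonymous.
Codon 5: AGU Ser / GUU Val — nonsynonymous.
Codon 6: GGA Gly / GGG Gly — synonymous.
Codon 7: UUA Leu / UUA Leu — identical.
Codon 8: GAC Asp / GAC Asp — identical.
Codon 9: GGG Gly / GGU Gly — synonymous.
Codon 10: ACA Thr / ACC Thr — synonymous.
Nonsynonymous differences: 4.

4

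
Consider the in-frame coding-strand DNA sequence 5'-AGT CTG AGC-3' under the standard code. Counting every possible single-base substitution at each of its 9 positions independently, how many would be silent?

6

Codon 1 (AGT, Ser): 1 synonymous substitution.
Codon 2 (CTG, Leu): 4 synonymous substitutions.
Codon 3 (AGC, Ser): 1 synonymous substitution.
Total: 1 + 4 + 1 = 6.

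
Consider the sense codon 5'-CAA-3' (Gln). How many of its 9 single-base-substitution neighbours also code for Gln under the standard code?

1

Position 1: none → 0 synonymous.
Position 2: none → 0 synonymous.
Position 3: CAG → 1 synonymous.
Total: 0 + 0 + 1 = 1.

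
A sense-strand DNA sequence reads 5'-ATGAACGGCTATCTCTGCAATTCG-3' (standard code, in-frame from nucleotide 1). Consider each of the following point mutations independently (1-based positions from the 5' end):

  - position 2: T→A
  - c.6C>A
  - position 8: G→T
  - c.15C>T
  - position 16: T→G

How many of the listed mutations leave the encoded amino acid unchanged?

Codon 1: ATG (Met) → AAG (Lys) — missense.
Codon 2: AAC (Asn) → AAA (Lys) — missense.
Codon 3: GGC (Gly) → GTC (Val) — missense.
Codon 5: CTC (Leu) → CTT (Leu) — synonymous.
Codon 6: TGC (Cys) → GGC (Gly) — missense.
Synonymous: 1 of 5.

1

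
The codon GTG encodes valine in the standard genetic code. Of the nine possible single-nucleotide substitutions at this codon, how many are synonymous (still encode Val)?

3

Position 1: none → 0 synonymous.
Position 2: none → 0 synonymous.
Position 3: GTT, GTC, GTA → 3 synonymous.
Total: 0 + 0 + 3 = 3.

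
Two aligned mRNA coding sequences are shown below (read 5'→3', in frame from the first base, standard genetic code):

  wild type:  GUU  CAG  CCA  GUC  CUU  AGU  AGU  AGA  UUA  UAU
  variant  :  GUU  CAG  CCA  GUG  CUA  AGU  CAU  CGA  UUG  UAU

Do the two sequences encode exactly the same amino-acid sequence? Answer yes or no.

no

Codon 1: GUU Val / GUU Val — identical.
Codon 2: CAG Gln / CAG Gln — identical.
Codon 3: CCA Pro / CCA Pro — identical.
Codon 4: GUC Val / GUG Val — synonymous.
Codon 5: CUU Leu / CUA Leu — synonymous.
Codon 6: AGU Ser / AGU Ser — identical.
Codon 7: AGU Ser / CAU His — nonsynonymous.
Codon 8: AGA Arg / CGA Arg — synonymous.
Codon 9: UUA Leu / UUG Leu — synonymous.
Codon 10: UAU Tyr / UAU Tyr — identical.
Nonsynonymous differences: 1 → different protein.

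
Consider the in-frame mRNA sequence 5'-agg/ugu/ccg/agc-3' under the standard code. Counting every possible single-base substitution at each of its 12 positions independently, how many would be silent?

Codon 1 (AGG, Arg): 2 synonymous substitutions.
Codon 2 (UGU, Cys): 1 synonymous substitution.
Codon 3 (CCG, Pro): 3 synonymous substitutions.
Codon 4 (AGC, Ser): 1 synonymous substitution.
Total: 2 + 1 + 3 + 1 = 7.

7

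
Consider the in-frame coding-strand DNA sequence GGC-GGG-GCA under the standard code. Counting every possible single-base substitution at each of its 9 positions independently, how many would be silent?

Codon 1 (GGC, Gly): 3 synonymous substitutions.
Codon 2 (GGG, Gly): 3 synonymous substitutions.
Codon 3 (GCA, Ala): 3 synonymous substitutions.
Total: 3 + 3 + 3 = 9.

9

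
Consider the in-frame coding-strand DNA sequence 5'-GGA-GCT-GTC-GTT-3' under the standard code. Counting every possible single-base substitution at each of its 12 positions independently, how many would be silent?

12

Codon 1 (GGA, Gly): 3 synonymous substitutions.
Codon 2 (GCT, Ala): 3 synonymous substitutions.
Codon 3 (GTC, Val): 3 synonymous substitutions.
Codon 4 (GTT, Val): 3 synonymous substitutions.
Total: 3 + 3 + 3 + 3 = 12.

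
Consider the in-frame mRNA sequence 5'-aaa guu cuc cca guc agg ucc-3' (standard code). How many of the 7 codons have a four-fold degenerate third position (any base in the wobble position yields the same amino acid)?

5

Codon 1 AAA (Lys): third position 2-fold.
Codon 2 GUU (Val): third position 4-fold.
Codon 3 CUC (Leu): third position 4-fold.
Codon 4 CCA (Pro): third position 4-fold.
Codon 5 GUC (Val): third position 4-fold.
Codon 6 AGG (Arg): third position 2-fold.
Codon 7 UCC (Ser): third position 4-fold.
Four-fold degenerate third positions: 5.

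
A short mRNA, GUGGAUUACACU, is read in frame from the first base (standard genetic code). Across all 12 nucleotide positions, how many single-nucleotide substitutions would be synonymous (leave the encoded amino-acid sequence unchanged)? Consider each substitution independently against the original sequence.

8

Codon 1 (GUG, Val): 3 synonymous substitutions.
Codon 2 (GAU, Asp): 1 synonymous substitution.
Codon 3 (UAC, Tyr): 1 synonymous substitution.
Codon 4 (ACU, Thr): 3 synonymous substitutions.
Total: 3 + 1 + 1 + 3 = 8.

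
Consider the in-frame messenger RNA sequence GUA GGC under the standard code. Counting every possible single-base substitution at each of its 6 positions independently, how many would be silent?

6

Codon 1 (GUA, Val): 3 synonymous substitutions.
Codon 2 (GGC, Gly): 3 synonymous substitutions.
Total: 3 + 3 = 6.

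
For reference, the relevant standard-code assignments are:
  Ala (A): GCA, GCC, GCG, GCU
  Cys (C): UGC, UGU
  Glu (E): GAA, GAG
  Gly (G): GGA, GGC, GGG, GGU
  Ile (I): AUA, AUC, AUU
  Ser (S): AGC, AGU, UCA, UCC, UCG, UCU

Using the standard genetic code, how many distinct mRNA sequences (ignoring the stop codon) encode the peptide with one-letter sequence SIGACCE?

Ser: 6 codons.
Ile: 3 codons.
Gly: 4 codons.
Ala: 4 codons.
Cys: 2 codons.
Cys: 2 codons.
Glu: 2 codons.
6 × 3 × 4 × 4 × 2 × 2 × 2 = 2304.

2304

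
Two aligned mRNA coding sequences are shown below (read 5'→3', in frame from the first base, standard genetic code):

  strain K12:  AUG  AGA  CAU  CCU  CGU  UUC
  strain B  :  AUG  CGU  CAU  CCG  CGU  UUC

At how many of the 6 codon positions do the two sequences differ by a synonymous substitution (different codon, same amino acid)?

Codon 1: AUG Met / AUG Met — identical.
Codon 2: AGA Arg / CGU Arg — synonymous.
Codon 3: CAU His / CAU His — identical.
Codon 4: CCU Pro / CCG Pro — synonymous.
Codon 5: CGU Arg / CGU Arg — identical.
Codon 6: UUC Phe / UUC Phe — identical.
Synonymous differences: 2.

2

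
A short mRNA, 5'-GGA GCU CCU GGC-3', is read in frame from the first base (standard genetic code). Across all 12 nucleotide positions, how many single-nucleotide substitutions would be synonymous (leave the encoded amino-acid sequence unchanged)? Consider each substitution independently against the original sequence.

Codon 1 (GGA, Gly): 3 synonymous substitutions.
Codon 2 (GCU, Ala): 3 synonymous substitutions.
Codon 3 (CCU, Pro): 3 synonymous substitutions.
Codon 4 (GGC, Gly): 3 synonymous substitutions.
Total: 3 + 3 + 3 + 3 = 12.

12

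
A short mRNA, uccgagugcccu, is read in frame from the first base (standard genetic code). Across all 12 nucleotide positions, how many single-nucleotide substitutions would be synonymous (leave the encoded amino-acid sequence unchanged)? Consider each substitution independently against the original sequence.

8

Codon 1 (UCC, Ser): 3 synonymous substitutions.
Codon 2 (GAG, Glu): 1 synonymous substitution.
Codon 3 (UGC, Cys): 1 synonymous substitution.
Codon 4 (CCU, Pro): 3 synonymous substitutions.
Total: 3 + 1 + 1 + 3 = 8.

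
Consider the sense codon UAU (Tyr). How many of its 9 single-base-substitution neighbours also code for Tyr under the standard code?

1

Position 1: none → 0 synonymous.
Position 2: none → 0 synonymous.
Position 3: UAC → 1 synonymous.
Total: 0 + 0 + 1 = 1.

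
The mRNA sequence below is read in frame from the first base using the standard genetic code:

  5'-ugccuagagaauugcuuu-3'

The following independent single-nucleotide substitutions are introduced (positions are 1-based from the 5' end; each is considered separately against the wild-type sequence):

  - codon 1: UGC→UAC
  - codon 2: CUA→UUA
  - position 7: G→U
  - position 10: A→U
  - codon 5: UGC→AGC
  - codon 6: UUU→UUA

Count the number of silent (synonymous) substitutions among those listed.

Codon 1: UGC (Cys) → UAC (Tyr) — missense.
Codon 2: CUA (Leu) → UUA (Leu) — synonymous.
Codon 3: GAG (Glu) → UAG (Stop) — nonsense.
Codon 4: AAU (Asn) → UAU (Tyr) — missense.
Codon 5: UGC (Cys) → AGC (Ser) — missense.
Codon 6: UUU (Phe) → UUA (Leu) — missense.
Synonymous: 1 of 6.

1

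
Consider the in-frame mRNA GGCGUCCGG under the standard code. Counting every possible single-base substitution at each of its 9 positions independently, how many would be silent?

10

Codon 1 (GGC, Gly): 3 synonymous substitutions.
Codon 2 (GUC, Val): 3 synonymous substitutions.
Codon 3 (CGG, Arg): 4 synonymous substitutions.
Total: 3 + 3 + 4 = 10.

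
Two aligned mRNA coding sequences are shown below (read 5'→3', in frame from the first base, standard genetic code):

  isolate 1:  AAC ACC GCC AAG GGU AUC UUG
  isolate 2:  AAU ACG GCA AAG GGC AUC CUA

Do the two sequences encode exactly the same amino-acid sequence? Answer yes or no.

yes

Codon 1: AAC Asn / AAU Asn — synonymous.
Codon 2: ACC Thr / ACG Thr — synonymous.
Codon 3: GCC Ala / GCA Ala — synonymous.
Codon 4: AAG Lys / AAG Lys — identical.
Codon 5: GGU Gly / GGC Gly — synonymous.
Codon 6: AUC Ile / AUC Ile — identical.
Codon 7: UUG Leu / CUA Leu — synonymous.
Nonsynonymous differences: 0 → same protein.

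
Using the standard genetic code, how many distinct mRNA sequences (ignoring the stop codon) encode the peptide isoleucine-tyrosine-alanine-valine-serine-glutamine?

1152

Ile: 3 codons.
Tyr: 2 codons.
Ala: 4 codons.
Val: 4 codons.
Ser: 6 codons.
Gln: 2 codons.
3 × 2 × 4 × 4 × 6 × 2 = 1152.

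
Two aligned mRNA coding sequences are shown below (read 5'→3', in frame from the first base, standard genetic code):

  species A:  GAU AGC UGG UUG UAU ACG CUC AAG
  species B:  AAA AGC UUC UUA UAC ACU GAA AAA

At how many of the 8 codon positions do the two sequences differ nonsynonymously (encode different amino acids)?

3

Codon 1: GAU Asp / AAA Lys — nonsynonymous.
Codon 2: AGC Ser / AGC Ser — identical.
Codon 3: UGG Trp / UUC Phe — nonsynonymous.
Codon 4: UUG Leu / UUA Leu — synonymous.
Codon 5: UAU Tyr / UAC Tyr — synonymous.
Codon 6: ACG Thr / ACU Thr — synonymous.
Codon 7: CUC Leu / GAA Glu — nonsynonymous.
Codon 8: AAG Lys / AAA Lys — synonymous.
Nonsynonymous differences: 3.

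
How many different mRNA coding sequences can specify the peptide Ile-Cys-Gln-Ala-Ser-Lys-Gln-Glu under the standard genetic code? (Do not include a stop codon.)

2304

Ile: 3 codons.
Cys: 2 codons.
Gln: 2 codons.
Ala: 4 codons.
Ser: 6 codons.
Lys: 2 codons.
Gln: 2 codons.
Glu: 2 codons.
3 × 2 × 2 × 4 × 6 × 2 × 2 × 2 = 2304.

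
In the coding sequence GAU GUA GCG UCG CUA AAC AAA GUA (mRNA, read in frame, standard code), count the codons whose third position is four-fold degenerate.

5

Codon 1 GAU (Asp): third position 2-fold.
Codon 2 GUA (Val): third position 4-fold.
Codon 3 GCG (Ala): third position 4-fold.
Codon 4 UCG (Ser): third position 4-fold.
Codon 5 CUA (Leu): third position 4-fold.
Codon 6 AAC (Asn): third position 2-fold.
Codon 7 AAA (Lys): third position 2-fold.
Codon 8 GUA (Val): third position 4-fold.
Four-fold degenerate third positions: 5.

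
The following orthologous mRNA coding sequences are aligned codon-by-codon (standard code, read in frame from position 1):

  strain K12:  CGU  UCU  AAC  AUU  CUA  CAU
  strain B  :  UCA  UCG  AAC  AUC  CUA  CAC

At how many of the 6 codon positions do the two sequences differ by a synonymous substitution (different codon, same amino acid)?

Codon 1: CGU Arg / UCA Ser — nonsynonymous.
Codon 2: UCU Ser / UCG Ser — synonymous.
Codon 3: AAC Asn / AAC Asn — identical.
Codon 4: AUU Ile / AUC Ile — synonymous.
Codon 5: CUA Leu / CUA Leu — identical.
Codon 6: CAU His / CAC His — synonymous.
Synonymous differences: 3.

3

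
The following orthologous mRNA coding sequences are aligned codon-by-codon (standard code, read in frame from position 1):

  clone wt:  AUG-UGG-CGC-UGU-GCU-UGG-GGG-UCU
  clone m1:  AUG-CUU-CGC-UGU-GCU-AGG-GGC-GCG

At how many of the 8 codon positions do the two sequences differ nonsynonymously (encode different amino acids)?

Codon 1: AUG Met / AUG Met — identical.
Codon 2: UGG Trp / CUU Leu — nonsynonymous.
Codon 3: CGC Arg / CGC Arg — identical.
Codon 4: UGU Cys / UGU Cys — identical.
Codon 5: GCU Ala / GCU Ala — identical.
Codon 6: UGG Trp / AGG Arg — nonsynonymous.
Codon 7: GGG Gly / GGC Gly — synonymous.
Codon 8: UCU Ser / GCG Ala — nonsynonymous.
Nonsynonymous differences: 3.

3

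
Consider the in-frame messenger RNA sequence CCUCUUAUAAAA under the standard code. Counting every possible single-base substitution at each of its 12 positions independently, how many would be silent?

9

Codon 1 (CCU, Pro): 3 synonymous substitutions.
Codon 2 (CUU, Leu): 3 synonymous substitutions.
Codon 3 (AUA, Ile): 2 synonymous substitutions.
Codon 4 (AAA, Lys): 1 synonymous substitution.
Total: 3 + 3 + 2 + 1 = 9.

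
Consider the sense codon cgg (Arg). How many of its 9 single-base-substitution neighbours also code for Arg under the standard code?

4

Position 1: AGG → 1 synonymous.
Position 2: none → 0 synonymous.
Position 3: CGT, CGC, CGA → 3 synonymous.
Total: 1 + 0 + 3 = 4.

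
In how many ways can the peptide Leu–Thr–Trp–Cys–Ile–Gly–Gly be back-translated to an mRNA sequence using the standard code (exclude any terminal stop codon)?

2304

Leu: 6 codons.
Thr: 4 codons.
Trp: 1 codon.
Cys: 2 codons.
Ile: 3 codons.
Gly: 4 codons.
Gly: 4 codons.
6 × 4 × 1 × 2 × 3 × 4 × 4 = 2304.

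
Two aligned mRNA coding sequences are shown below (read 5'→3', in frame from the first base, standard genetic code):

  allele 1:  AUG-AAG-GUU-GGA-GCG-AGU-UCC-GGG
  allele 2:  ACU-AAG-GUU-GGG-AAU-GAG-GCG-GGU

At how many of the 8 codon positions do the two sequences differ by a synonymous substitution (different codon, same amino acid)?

Codon 1: AUG Met / ACU Thr — nonsynonymous.
Codon 2: AAG Lys / AAG Lys — identical.
Codon 3: GUU Val / GUU Val — identical.
Codon 4: GGA Gly / GGG Gly — synonymous.
Codon 5: GCG Ala / AAU Asn — nonsynonymous.
Codon 6: AGU Ser / GAG Glu — nonsynonymous.
Codon 7: UCC Ser / GCG Ala — nonsynonymous.
Codon 8: GGG Gly / GGU Gly — synonymous.
Synonymous differences: 2.

2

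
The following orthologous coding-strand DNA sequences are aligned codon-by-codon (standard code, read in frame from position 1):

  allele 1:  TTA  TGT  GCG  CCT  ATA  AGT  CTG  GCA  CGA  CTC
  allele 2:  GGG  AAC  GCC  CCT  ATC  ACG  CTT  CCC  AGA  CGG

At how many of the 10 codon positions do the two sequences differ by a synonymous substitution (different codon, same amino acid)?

Codon 1: TTA Leu / GGG Gly — nonsynonymous.
Codon 2: TGT Cys / AAC Asn — nonsynonymous.
Codon 3: GCG Ala / GCC Ala — synonymous.
Codon 4: CCT Pro / CCT Pro — identical.
Codon 5: ATA Ile / ATC Ile — synonymous.
Codon 6: AGT Ser / ACG Thr — nonsynonymous.
Codon 7: CTG Leu / CTT Leu — synonymous.
Codon 8: GCA Ala / CCC Pro — nonsynonymous.
Codon 9: CGA Arg / AGA Arg — synonymous.
Codon 10: CTC Leu / CGG Arg — nonsynonymous.
Synonymous differences: 4.

4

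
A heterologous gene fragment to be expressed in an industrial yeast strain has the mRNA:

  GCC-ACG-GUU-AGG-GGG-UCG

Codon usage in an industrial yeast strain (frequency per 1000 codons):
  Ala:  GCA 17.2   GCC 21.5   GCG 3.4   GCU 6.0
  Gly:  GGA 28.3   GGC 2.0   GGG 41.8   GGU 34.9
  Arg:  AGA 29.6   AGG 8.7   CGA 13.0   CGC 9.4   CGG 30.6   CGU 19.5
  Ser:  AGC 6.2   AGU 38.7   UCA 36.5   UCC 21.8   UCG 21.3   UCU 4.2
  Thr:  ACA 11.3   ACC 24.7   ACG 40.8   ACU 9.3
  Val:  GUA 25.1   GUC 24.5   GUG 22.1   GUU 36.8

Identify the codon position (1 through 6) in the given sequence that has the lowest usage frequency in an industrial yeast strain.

Codon 1 GCC (Ala): 21.5 per 1000.
Codon 2 ACG (Thr): 40.8 per 1000.
Codon 3 GUU (Val): 36.8 per 1000.
Codon 4 AGG (Arg): 8.7 per 1000.
Codon 5 GGG (Gly): 41.8 per 1000.
Codon 6 UCG (Ser): 21.3 per 1000.
Lowest frequency is 8.7 at codon 4.

4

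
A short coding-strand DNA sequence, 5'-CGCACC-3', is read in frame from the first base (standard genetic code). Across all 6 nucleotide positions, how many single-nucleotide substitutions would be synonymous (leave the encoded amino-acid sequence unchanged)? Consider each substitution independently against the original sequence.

Codon 1 (CGC, Arg): 3 synonymous substitutions.
Codon 2 (ACC, Thr): 3 synonymous substitutions.
Total: 3 + 3 = 6.

6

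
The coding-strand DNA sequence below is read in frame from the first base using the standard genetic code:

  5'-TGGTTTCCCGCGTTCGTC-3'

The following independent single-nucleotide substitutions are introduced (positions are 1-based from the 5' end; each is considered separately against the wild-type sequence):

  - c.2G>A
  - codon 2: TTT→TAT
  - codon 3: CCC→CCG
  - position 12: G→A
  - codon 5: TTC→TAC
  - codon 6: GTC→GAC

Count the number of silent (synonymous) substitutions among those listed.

2

Codon 1: TGG (Trp) → TAG (Stop) — nonsense.
Codon 2: TTT (Phe) → TAT (Tyr) — missense.
Codon 3: CCC (Pro) → CCG (Pro) — synonymous.
Codon 4: GCG (Ala) → GCA (Ala) — synonymous.
Codon 5: TTC (Phe) → TAC (Tyr) — missense.
Codon 6: GTC (Val) → GAC (Asp) — missense.
Synonymous: 2 of 6.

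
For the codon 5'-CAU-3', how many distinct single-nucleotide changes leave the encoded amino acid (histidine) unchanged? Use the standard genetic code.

1

Position 1: none → 0 synonymous.
Position 2: none → 0 synonymous.
Position 3: CAC → 1 synonymous.
Total: 0 + 0 + 1 = 1.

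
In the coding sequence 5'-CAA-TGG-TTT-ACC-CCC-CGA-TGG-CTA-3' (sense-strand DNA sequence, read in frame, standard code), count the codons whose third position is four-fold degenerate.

Codon 1 CAA (Gln): third position 2-fold.
Codon 2 TGG (Trp): third position 1-fold.
Codon 3 TTT (Phe): third position 2-fold.
Codon 4 ACC (Thr): third position 4-fold.
Codon 5 CCC (Pro): third position 4-fold.
Codon 6 CGA (Arg): third position 4-fold.
Codon 7 TGG (Trp): third position 1-fold.
Codon 8 CTA (Leu): third position 4-fold.
Four-fold degenerate third positions: 4.

4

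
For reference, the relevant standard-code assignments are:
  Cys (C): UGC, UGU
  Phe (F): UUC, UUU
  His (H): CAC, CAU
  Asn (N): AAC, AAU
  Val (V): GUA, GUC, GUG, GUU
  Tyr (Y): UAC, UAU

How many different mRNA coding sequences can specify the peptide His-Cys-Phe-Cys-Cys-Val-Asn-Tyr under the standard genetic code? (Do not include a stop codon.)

His: 2 codons.
Cys: 2 codons.
Phe: 2 codons.
Cys: 2 codons.
Cys: 2 codons.
Val: 4 codons.
Asn: 2 codons.
Tyr: 2 codons.
2 × 2 × 2 × 2 × 2 × 4 × 2 × 2 = 512.

512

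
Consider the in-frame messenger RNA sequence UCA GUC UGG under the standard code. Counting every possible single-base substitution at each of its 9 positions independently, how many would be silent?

6

Codon 1 (UCA, Ser): 3 synonymous substitutions.
Codon 2 (GUC, Val): 3 synonymous substitutions.
Codon 3 (UGG, Trp): 0 synonymous substitutions.
Total: 3 + 3 + 0 = 6.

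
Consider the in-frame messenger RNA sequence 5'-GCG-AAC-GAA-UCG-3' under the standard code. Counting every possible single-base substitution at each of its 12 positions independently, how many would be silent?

8

Codon 1 (GCG, Ala): 3 synonymous substitutions.
Codon 2 (AAC, Asn): 1 synonymous substitution.
Codon 3 (GAA, Glu): 1 synonymous substitution.
Codon 4 (UCG, Ser): 3 synonymous substitutions.
Total: 3 + 1 + 1 + 3 = 8.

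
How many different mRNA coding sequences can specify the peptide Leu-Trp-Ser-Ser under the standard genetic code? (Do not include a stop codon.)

216

Leu: 6 codons.
Trp: 1 codon.
Ser: 6 codons.
Ser: 6 codons.
6 × 1 × 6 × 6 = 216.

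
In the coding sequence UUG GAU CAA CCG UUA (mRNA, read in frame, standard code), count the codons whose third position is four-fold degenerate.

1

Codon 1 UUG (Leu): third position 2-fold.
Codon 2 GAU (Asp): third position 2-fold.
Codon 3 CAA (Gln): third position 2-fold.
Codon 4 CCG (Pro): third position 4-fold.
Codon 5 UUA (Leu): third position 2-fold.
Four-fold degenerate third positions: 1.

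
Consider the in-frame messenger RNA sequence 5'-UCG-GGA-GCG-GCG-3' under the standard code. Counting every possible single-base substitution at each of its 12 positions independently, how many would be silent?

Codon 1 (UCG, Ser): 3 synonymous substitutions.
Codon 2 (GGA, Gly): 3 synonymous substitutions.
Codon 3 (GCG, Ala): 3 synonymous substitutions.
Codon 4 (GCG, Ala): 3 synonymous substitutions.
Total: 3 + 3 + 3 + 3 = 12.

12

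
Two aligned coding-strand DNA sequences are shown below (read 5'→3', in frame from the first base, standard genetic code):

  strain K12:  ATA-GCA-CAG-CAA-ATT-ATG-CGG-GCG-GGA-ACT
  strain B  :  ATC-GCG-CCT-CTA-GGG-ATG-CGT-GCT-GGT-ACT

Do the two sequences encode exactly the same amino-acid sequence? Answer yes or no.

Codon 1: ATA Ile / ATC Ile — synonymous.
Codon 2: GCA Ala / GCG Ala — synonymous.
Codon 3: CAG Gln / CCT Pro — nonsynonymous.
Codon 4: CAA Gln / CTA Leu — nonsynonymous.
Codon 5: ATT Ile / GGG Gly — nonsynonymous.
Codon 6: ATG Met / ATG Met — identical.
Codon 7: CGG Arg / CGT Arg — synonymous.
Codon 8: GCG Ala / GCT Ala — synonymous.
Codon 9: GGA Gly / GGT Gly — synonymous.
Codon 10: ACT Thr / ACT Thr — identical.
Nonsynonymous differences: 3 → different protein.

no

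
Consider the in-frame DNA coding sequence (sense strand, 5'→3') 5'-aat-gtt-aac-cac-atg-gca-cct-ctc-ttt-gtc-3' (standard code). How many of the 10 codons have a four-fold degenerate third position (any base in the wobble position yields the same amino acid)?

Codon 1 AAT (Asn): third position 2-fold.
Codon 2 GTT (Val): third position 4-fold.
Codon 3 AAC (Asn): third position 2-fold.
Codon 4 CAC (His): third position 2-fold.
Codon 5 ATG (Met): third position 1-fold.
Codon 6 GCA (Ala): third position 4-fold.
Codon 7 CCT (Pro): third position 4-fold.
Codon 8 CTC (Leu): third position 4-fold.
Codon 9 TTT (Phe): third position 2-fold.
Codon 10 GTC (Val): third position 4-fold.
Four-fold degenerate third positions: 5.

5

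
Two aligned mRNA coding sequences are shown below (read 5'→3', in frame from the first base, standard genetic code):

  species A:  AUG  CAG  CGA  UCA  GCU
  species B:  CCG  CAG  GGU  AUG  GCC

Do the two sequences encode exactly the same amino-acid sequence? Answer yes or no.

no

Codon 1: AUG Met / CCG Pro — nonsynonymous.
Codon 2: CAG Gln / CAG Gln — identical.
Codon 3: CGA Arg / GGU Gly — nonsynonymous.
Codon 4: UCA Ser / AUG Met — nonsynonymous.
Codon 5: GCU Ala / GCC Ala — synonymous.
Nonsynonymous differences: 3 → different protein.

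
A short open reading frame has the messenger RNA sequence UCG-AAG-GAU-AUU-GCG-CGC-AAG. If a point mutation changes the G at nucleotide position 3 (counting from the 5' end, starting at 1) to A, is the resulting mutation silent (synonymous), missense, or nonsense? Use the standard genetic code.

silent

Position 3 falls in codon 1: UCG → Ser.
After the substitution the codon is UCA → Ser.
Both encode Ser, so the change is synonymous.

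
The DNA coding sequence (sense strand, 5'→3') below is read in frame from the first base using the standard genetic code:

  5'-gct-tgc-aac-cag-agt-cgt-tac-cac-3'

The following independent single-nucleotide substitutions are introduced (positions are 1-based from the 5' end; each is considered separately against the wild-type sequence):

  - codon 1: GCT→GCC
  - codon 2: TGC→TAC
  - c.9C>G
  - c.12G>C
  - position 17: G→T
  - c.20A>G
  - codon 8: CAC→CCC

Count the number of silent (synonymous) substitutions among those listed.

1

Codon 1: GCT (Ala) → GCC (Ala) — synonymous.
Codon 2: TGC (Cys) → TAC (Tyr) — missense.
Codon 3: AAC (Asn) → AAG (Lys) — missense.
Codon 4: CAG (Gln) → CAC (His) — missense.
Codon 6: CGT (Arg) → CTT (Leu) — missense.
Codon 7: TAC (Tyr) → TGC (Cys) — missense.
Codon 8: CAC (His) → CCC (Pro) — missense.
Synonymous: 1 of 7.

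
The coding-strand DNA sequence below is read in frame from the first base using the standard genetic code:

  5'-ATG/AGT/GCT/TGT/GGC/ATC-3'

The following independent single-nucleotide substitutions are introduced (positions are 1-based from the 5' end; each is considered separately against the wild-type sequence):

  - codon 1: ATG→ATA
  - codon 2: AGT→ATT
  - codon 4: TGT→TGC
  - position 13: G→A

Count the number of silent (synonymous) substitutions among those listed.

Codon 1: ATG (Met) → ATA (Ile) — missense.
Codon 2: AGT (Ser) → ATT (Ile) — missense.
Codon 4: TGT (Cys) → TGC (Cys) — synonymous.
Codon 5: GGC (Gly) → AGC (Ser) — missense.
Synonymous: 1 of 4.

1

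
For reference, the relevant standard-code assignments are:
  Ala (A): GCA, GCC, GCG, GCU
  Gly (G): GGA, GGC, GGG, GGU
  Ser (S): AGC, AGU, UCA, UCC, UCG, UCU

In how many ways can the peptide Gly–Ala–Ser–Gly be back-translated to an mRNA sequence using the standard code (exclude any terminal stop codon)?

Gly: 4 codons.
Ala: 4 codons.
Ser: 6 codons.
Gly: 4 codons.
4 × 4 × 6 × 4 = 384.

384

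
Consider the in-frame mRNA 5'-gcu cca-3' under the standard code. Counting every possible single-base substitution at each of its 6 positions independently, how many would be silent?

6

Codon 1 (GCU, Ala): 3 synonymous substitutions.
Codon 2 (CCA, Pro): 3 synonymous substitutions.
Total: 3 + 3 = 6.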